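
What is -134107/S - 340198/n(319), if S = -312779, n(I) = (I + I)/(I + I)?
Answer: -106406656135/312779 ≈ -3.4020e+5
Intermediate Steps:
n(I) = 1 (n(I) = (2*I)/((2*I)) = (2*I)*(1/(2*I)) = 1)
-134107/S - 340198/n(319) = -134107/(-312779) - 340198/1 = -134107*(-1/312779) - 340198*1 = 134107/312779 - 340198 = -106406656135/312779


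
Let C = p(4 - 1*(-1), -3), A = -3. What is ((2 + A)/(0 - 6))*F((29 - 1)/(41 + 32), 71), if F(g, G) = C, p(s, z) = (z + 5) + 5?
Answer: 7/6 ≈ 1.1667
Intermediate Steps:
p(s, z) = 10 + z (p(s, z) = (5 + z) + 5 = 10 + z)
C = 7 (C = 10 - 3 = 7)
F(g, G) = 7
((2 + A)/(0 - 6))*F((29 - 1)/(41 + 32), 71) = ((2 - 3)/(0 - 6))*7 = -1/(-6)*7 = -1*(-⅙)*7 = (⅙)*7 = 7/6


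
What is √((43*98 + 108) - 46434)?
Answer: 8*I*√658 ≈ 205.21*I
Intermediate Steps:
√((43*98 + 108) - 46434) = √((4214 + 108) - 46434) = √(4322 - 46434) = √(-42112) = 8*I*√658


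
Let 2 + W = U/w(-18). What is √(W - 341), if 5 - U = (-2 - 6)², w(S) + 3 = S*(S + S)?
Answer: I*√142734630/645 ≈ 18.523*I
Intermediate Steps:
w(S) = -3 + 2*S² (w(S) = -3 + S*(S + S) = -3 + S*(2*S) = -3 + 2*S²)
U = -59 (U = 5 - (-2 - 6)² = 5 - 1*(-8)² = 5 - 1*64 = 5 - 64 = -59)
W = -1349/645 (W = -2 - 59/(-3 + 2*(-18)²) = -2 - 59/(-3 + 2*324) = -2 - 59/(-3 + 648) = -2 - 59/645 = -1349/645 ≈ -2.0915)
√(W - 341) = √(-1349/645 - 341) = √(-221294/645) = I*√142734630/645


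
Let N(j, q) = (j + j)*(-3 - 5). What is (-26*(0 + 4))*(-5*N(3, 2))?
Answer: -24960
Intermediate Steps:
N(j, q) = -16*j (N(j, q) = (2*j)*(-8) = -16*j)
(-26*(0 + 4))*(-5*N(3, 2)) = (-26*(0 + 4))*(-(-80)*3) = (-26*4)*(-5*(-48)) = -104*240 = -24960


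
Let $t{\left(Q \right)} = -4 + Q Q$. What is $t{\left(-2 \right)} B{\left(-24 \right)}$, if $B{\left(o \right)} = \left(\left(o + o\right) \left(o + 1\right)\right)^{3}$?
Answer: $0$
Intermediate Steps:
$t{\left(Q \right)} = -4 + Q^{2}$
$B{\left(o \right)} = 8 o^{3} \left(1 + o\right)^{3}$ ($B{\left(o \right)} = \left(2 o \left(1 + o\right)\right)^{3} = 8 o^{3} \left(1 + o\right)^{3}$)
$t{\left(-2 \right)} B{\left(-24 \right)} = \left(-4 + \left(-2\right)^{2}\right) 8 \left(-24\right)^{3} \left(1 - 24\right)^{3} = \left(-4 + 4\right) 8 \left(-13824\right) \left(-23\right)^{3} = 0 \cdot 8 \left(-13824\right) \left(-12167\right) = 0 \cdot 1345572864 = 0$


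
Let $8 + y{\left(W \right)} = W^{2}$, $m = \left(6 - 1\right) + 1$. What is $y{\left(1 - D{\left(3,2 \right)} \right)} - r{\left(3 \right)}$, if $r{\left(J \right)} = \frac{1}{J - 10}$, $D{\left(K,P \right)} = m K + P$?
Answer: $\frac{2472}{7} \approx 353.14$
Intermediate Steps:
$m = 6$ ($m = 5 + 1 = 6$)
$D{\left(K,P \right)} = P + 6 K$ ($D{\left(K,P \right)} = 6 K + P = P + 6 K$)
$y{\left(W \right)} = -8 + W^{2}$
$r{\left(J \right)} = \frac{1}{-10 + J}$
$y{\left(1 - D{\left(3,2 \right)} \right)} - r{\left(3 \right)} = \left(-8 + \left(1 - \left(2 + 6 \cdot 3\right)\right)^{2}\right) - \frac{1}{-10 + 3} = \left(-8 + \left(1 - \left(2 + 18\right)\right)^{2}\right) - \frac{1}{-7} = \left(-8 + \left(1 - 20\right)^{2}\right) - - \frac{1}{7} = \left(-8 + \left(1 - 20\right)^{2}\right) + \frac{1}{7} = \left(-8 + \left(-19\right)^{2}\right) + \frac{1}{7} = \left(-8 + 361\right) + \frac{1}{7} = 353 + \frac{1}{7} = \frac{2472}{7}$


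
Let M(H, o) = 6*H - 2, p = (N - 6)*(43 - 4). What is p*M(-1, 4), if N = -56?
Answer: 19344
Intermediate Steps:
p = -2418 (p = (-56 - 6)*(43 - 4) = -62*39 = -2418)
M(H, o) = -2 + 6*H
p*M(-1, 4) = -2418*(-2 + 6*(-1)) = -2418*(-2 - 6) = -2418*(-8) = 19344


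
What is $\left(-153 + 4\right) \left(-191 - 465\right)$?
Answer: $97744$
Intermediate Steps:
$\left(-153 + 4\right) \left(-191 - 465\right) = \left(-149\right) \left(-656\right) = 97744$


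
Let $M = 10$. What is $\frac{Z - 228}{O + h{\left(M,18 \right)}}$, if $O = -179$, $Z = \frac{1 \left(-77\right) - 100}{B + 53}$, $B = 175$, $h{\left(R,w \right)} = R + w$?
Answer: $\frac{17387}{11476} \approx 1.5151$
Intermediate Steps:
$Z = - \frac{59}{76}$ ($Z = \frac{1 \left(-77\right) - 100}{175 + 53} = \frac{-77 - 100}{228} = \left(-177\right) \frac{1}{228} = - \frac{59}{76} \approx -0.77632$)
$\frac{Z - 228}{O + h{\left(M,18 \right)}} = \frac{- \frac{59}{76} - 228}{-179 + \left(10 + 18\right)} = - \frac{17387}{76 \left(-179 + 28\right)} = - \frac{17387}{76 \left(-151\right)} = \left(- \frac{17387}{76}\right) \left(- \frac{1}{151}\right) = \frac{17387}{11476}$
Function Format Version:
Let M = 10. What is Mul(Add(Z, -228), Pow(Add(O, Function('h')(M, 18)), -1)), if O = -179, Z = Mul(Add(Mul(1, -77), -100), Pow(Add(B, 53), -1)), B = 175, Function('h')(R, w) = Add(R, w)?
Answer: Rational(17387, 11476) ≈ 1.5151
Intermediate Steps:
Z = Rational(-59, 76) (Z = Mul(Add(Mul(1, -77), -100), Pow(Add(175, 53), -1)) = Mul(Add(-77, -100), Pow(228, -1)) = Mul(-177, Rational(1, 228)) = Rational(-59, 76) ≈ -0.77632)
Mul(Add(Z, -228), Pow(Add(O, Function('h')(M, 18)), -1)) = Mul(Add(Rational(-59, 76), -228), Pow(Add(-179, Add(10, 18)), -1)) = Mul(Rational(-17387, 76), Pow(Add(-179, 28), -1)) = Mul(Rational(-17387, 76), Pow(-151, -1)) = Mul(Rational(-17387, 76), Rational(-1, 151)) = Rational(17387, 11476)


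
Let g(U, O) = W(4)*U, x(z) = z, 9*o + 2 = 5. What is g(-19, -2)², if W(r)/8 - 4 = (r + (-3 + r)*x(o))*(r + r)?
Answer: 310887424/9 ≈ 3.4543e+7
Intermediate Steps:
o = ⅓ (o = -2/9 + (⅑)*5 = -2/9 + 5/9 = ⅓ ≈ 0.33333)
W(r) = 32 + 16*r*(-1 + 4*r/3) (W(r) = 32 + 8*((r + (-3 + r)*(⅓))*(r + r)) = 32 + 8*((r + (-1 + r/3))*(2*r)) = 32 + 8*((-1 + 4*r/3)*(2*r)) = 32 + 8*(2*r*(-1 + 4*r/3)) = 32 + 16*r*(-1 + 4*r/3))
g(U, O) = 928*U/3 (g(U, O) = (32 - 16*4 + (64/3)*4²)*U = (32 - 64 + (64/3)*16)*U = (32 - 64 + 1024/3)*U = 928*U/3)
g(-19, -2)² = ((928/3)*(-19))² = (-17632/3)² = 310887424/9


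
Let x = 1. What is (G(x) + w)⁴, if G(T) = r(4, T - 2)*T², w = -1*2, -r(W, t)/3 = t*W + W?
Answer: 16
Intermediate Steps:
r(W, t) = -3*W - 3*W*t (r(W, t) = -3*(t*W + W) = -3*(W*t + W) = -3*(W + W*t) = -3*W - 3*W*t)
w = -2
G(T) = T²*(12 - 12*T) (G(T) = (-3*4*(1 + (T - 2)))*T² = (-3*4*(1 + (-2 + T)))*T² = (-3*4*(-1 + T))*T² = (12 - 12*T)*T² = T²*(12 - 12*T))
(G(x) + w)⁴ = (12*1²*(1 - 1*1) - 2)⁴ = (12*1*(1 - 1) - 2)⁴ = (12*1*0 - 2)⁴ = (0 - 2)⁴ = (-2)⁴ = 16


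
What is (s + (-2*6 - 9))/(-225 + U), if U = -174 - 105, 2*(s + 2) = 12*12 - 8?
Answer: -5/56 ≈ -0.089286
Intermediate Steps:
s = 66 (s = -2 + (12*12 - 8)/2 = -2 + (144 - 8)/2 = -2 + (½)*136 = -2 + 68 = 66)
U = -279
(s + (-2*6 - 9))/(-225 + U) = (66 + (-2*6 - 9))/(-225 - 279) = (66 + (-12 - 9))/(-504) = (66 - 21)*(-1/504) = 45*(-1/504) = -5/56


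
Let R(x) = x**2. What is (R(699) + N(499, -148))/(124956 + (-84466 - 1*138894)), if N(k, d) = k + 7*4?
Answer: -122282/24601 ≈ -4.9706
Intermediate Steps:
N(k, d) = 28 + k (N(k, d) = k + 28 = 28 + k)
(R(699) + N(499, -148))/(124956 + (-84466 - 1*138894)) = (699**2 + (28 + 499))/(124956 + (-84466 - 1*138894)) = (488601 + 527)/(124956 + (-84466 - 138894)) = 489128/(124956 - 223360) = 489128/(-98404) = 489128*(-1/98404) = -122282/24601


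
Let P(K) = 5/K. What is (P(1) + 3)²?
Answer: 64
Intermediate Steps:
(P(1) + 3)² = (5/1 + 3)² = (5*1 + 3)² = (5 + 3)² = 8² = 64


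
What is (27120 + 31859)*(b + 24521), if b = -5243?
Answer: 1136997162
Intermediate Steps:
(27120 + 31859)*(b + 24521) = (27120 + 31859)*(-5243 + 24521) = 58979*19278 = 1136997162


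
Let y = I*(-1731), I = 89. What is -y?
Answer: 154059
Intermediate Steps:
y = -154059 (y = 89*(-1731) = -154059)
-y = -1*(-154059) = 154059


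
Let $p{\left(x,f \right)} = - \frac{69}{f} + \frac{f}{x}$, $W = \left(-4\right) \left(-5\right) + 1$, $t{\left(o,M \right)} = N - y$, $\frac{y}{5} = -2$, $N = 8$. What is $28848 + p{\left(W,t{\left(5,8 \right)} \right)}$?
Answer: $\frac{1211491}{42} \approx 28845.0$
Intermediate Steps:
$y = -10$ ($y = 5 \left(-2\right) = -10$)
$t{\left(o,M \right)} = 18$ ($t{\left(o,M \right)} = 8 - -10 = 8 + 10 = 18$)
$W = 21$ ($W = 20 + 1 = 21$)
$28848 + p{\left(W,t{\left(5,8 \right)} \right)} = 28848 + \left(- \frac{69}{18} + \frac{18}{21}\right) = 28848 + \left(\left(-69\right) \frac{1}{18} + 18 \cdot \frac{1}{21}\right) = 28848 + \left(- \frac{23}{6} + \frac{6}{7}\right) = 28848 - \frac{125}{42} = \frac{1211491}{42}$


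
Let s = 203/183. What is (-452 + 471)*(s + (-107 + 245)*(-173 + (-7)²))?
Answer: -59494567/183 ≈ -3.2511e+5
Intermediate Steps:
s = 203/183 (s = 203*(1/183) = 203/183 ≈ 1.1093)
(-452 + 471)*(s + (-107 + 245)*(-173 + (-7)²)) = (-452 + 471)*(203/183 + (-107 + 245)*(-173 + (-7)²)) = 19*(203/183 + 138*(-173 + 49)) = 19*(203/183 + 138*(-124)) = 19*(203/183 - 17112) = 19*(-3131293/183) = -59494567/183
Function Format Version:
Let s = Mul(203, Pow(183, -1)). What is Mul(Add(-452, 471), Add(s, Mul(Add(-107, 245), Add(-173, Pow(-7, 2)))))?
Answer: Rational(-59494567, 183) ≈ -3.2511e+5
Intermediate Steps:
s = Rational(203, 183) (s = Mul(203, Rational(1, 183)) = Rational(203, 183) ≈ 1.1093)
Mul(Add(-452, 471), Add(s, Mul(Add(-107, 245), Add(-173, Pow(-7, 2))))) = Mul(Add(-452, 471), Add(Rational(203, 183), Mul(Add(-107, 245), Add(-173, Pow(-7, 2))))) = Mul(19, Add(Rational(203, 183), Mul(138, Add(-173, 49)))) = Mul(19, Add(Rational(203, 183), Mul(138, -124))) = Mul(19, Add(Rational(203, 183), -17112)) = Mul(19, Rational(-3131293, 183)) = Rational(-59494567, 183)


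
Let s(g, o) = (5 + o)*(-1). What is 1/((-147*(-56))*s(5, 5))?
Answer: -1/82320 ≈ -1.2148e-5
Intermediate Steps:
s(g, o) = -5 - o
1/((-147*(-56))*s(5, 5)) = 1/((-147*(-56))*(-5 - 1*5)) = 1/(8232*(-5 - 5)) = 1/(8232*(-10)) = 1/(-82320) = -1/82320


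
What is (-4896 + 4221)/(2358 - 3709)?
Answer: 675/1351 ≈ 0.49963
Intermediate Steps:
(-4896 + 4221)/(2358 - 3709) = -675/(-1351) = -675*(-1/1351) = 675/1351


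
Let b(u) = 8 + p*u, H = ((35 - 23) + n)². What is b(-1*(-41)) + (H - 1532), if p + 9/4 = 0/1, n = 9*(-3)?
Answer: -5565/4 ≈ -1391.3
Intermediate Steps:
n = -27
p = -9/4 (p = -9/4 + 0/1 = -9/4 + 0*1 = -9/4 + 0 = -9/4 ≈ -2.2500)
H = 225 (H = ((35 - 23) - 27)² = (12 - 27)² = (-15)² = 225)
b(u) = 8 - 9*u/4
b(-1*(-41)) + (H - 1532) = (8 - (-9)*(-41)/4) + (225 - 1532) = (8 - 9/4*41) - 1307 = (8 - 369/4) - 1307 = -337/4 - 1307 = -5565/4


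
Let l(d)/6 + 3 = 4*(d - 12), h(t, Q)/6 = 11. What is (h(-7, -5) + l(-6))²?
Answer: 147456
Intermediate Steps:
h(t, Q) = 66 (h(t, Q) = 6*11 = 66)
l(d) = -306 + 24*d (l(d) = -18 + 6*(4*(d - 12)) = -18 + 6*(4*(-12 + d)) = -18 + 6*(-48 + 4*d) = -18 + (-288 + 24*d) = -306 + 24*d)
(h(-7, -5) + l(-6))² = (66 + (-306 + 24*(-6)))² = (66 + (-306 - 144))² = (66 - 450)² = (-384)² = 147456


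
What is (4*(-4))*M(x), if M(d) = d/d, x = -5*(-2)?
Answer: -16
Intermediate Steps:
x = 10
M(d) = 1
(4*(-4))*M(x) = (4*(-4))*1 = -16*1 = -16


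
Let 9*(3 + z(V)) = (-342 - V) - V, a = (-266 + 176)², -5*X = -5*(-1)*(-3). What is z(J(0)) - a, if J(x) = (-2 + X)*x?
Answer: -8141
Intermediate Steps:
X = 3 (X = -(-5*(-1))*(-3)/5 = -(-3) = -⅕*(-15) = 3)
a = 8100 (a = (-90)² = 8100)
J(x) = x (J(x) = (-2 + 3)*x = 1*x = x)
z(V) = -41 - 2*V/9 (z(V) = -3 + ((-342 - V) - V)/9 = -3 + (-342 - 2*V)/9 = -3 + (-38 - 2*V/9) = -41 - 2*V/9)
z(J(0)) - a = (-41 - 2/9*0) - 1*8100 = (-41 + 0) - 8100 = -41 - 8100 = -8141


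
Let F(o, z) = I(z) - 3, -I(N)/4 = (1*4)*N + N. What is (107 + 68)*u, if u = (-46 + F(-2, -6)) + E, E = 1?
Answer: 12600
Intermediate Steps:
I(N) = -20*N (I(N) = -4*((1*4)*N + N) = -4*(4*N + N) = -20*N)
F(o, z) = -3 - 20*z (F(o, z) = -20*z - 3 = -3 - 20*z)
u = 72 (u = (-46 + (-3 - 20*(-6))) + 1 = (-46 + (-3 + 120)) + 1 = (-46 + 117) + 1 = 71 + 1 = 72)
(107 + 68)*u = (107 + 68)*72 = 175*72 = 12600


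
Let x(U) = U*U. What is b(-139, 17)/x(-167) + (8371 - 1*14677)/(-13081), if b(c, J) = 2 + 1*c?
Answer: 174075937/364816009 ≈ 0.47716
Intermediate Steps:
x(U) = U**2
b(c, J) = 2 + c
b(-139, 17)/x(-167) + (8371 - 1*14677)/(-13081) = (2 - 139)/((-167)**2) + (8371 - 1*14677)/(-13081) = -137/27889 + (8371 - 14677)*(-1/13081) = -137*1/27889 - 6306*(-1/13081) = -137/27889 + 6306/13081 = 174075937/364816009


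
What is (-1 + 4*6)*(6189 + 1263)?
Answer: 171396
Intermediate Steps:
(-1 + 4*6)*(6189 + 1263) = (-1 + 24)*7452 = 23*7452 = 171396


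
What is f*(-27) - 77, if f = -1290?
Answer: 34753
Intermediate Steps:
f*(-27) - 77 = -1290*(-27) - 77 = 34830 - 77 = 34753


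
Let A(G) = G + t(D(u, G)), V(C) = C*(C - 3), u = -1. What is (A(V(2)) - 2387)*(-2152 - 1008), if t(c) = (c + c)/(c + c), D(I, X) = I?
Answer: 7546080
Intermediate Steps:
t(c) = 1 (t(c) = (2*c)/((2*c)) = (2*c)*(1/(2*c)) = 1)
V(C) = C*(-3 + C)
A(G) = 1 + G (A(G) = G + 1 = 1 + G)
(A(V(2)) - 2387)*(-2152 - 1008) = ((1 + 2*(-3 + 2)) - 2387)*(-2152 - 1008) = ((1 + 2*(-1)) - 2387)*(-3160) = ((1 - 2) - 2387)*(-3160) = (-1 - 2387)*(-3160) = -2388*(-3160) = 7546080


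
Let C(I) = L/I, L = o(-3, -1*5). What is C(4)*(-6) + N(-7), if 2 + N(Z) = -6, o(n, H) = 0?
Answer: -8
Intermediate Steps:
L = 0
N(Z) = -8 (N(Z) = -2 - 6 = -8)
C(I) = 0 (C(I) = 0/I = 0)
C(4)*(-6) + N(-7) = 0*(-6) - 8 = 0 - 8 = -8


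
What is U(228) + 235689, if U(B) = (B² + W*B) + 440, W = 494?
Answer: 400745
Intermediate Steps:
U(B) = 440 + B² + 494*B (U(B) = (B² + 494*B) + 440 = 440 + B² + 494*B)
U(228) + 235689 = (440 + 228² + 494*228) + 235689 = (440 + 51984 + 112632) + 235689 = 165056 + 235689 = 400745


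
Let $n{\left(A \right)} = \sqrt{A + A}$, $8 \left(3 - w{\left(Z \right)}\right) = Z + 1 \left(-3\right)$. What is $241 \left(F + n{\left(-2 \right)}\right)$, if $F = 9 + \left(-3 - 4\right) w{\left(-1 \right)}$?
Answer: $- \frac{7471}{2} + 482 i \approx -3735.5 + 482.0 i$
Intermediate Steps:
$w{\left(Z \right)} = \frac{27}{8} - \frac{Z}{8}$ ($w{\left(Z \right)} = 3 - \frac{Z + 1 \left(-3\right)}{8} = 3 - \frac{Z - 3}{8} = 3 - \frac{-3 + Z}{8} = 3 - \left(- \frac{3}{8} + \frac{Z}{8}\right) = \frac{27}{8} - \frac{Z}{8}$)
$n{\left(A \right)} = \sqrt{2} \sqrt{A}$ ($n{\left(A \right)} = \sqrt{2 A} = \sqrt{2} \sqrt{A}$)
$F = - \frac{31}{2}$ ($F = 9 + \left(-3 - 4\right) \left(\frac{27}{8} - - \frac{1}{8}\right) = 9 - 7 \left(\frac{27}{8} + \frac{1}{8}\right) = 9 - \frac{49}{2} = - \frac{31}{2} \approx -15.5$)
$241 \left(F + n{\left(-2 \right)}\right) = 241 \left(- \frac{31}{2} + \sqrt{2} \sqrt{-2}\right) = 241 \left(- \frac{31}{2} + \sqrt{2} i \sqrt{2}\right) = 241 \left(- \frac{31}{2} + 2 i\right) = - \frac{7471}{2} + 482 i$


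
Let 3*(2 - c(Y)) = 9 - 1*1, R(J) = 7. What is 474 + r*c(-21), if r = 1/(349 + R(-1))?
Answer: 253115/534 ≈ 474.00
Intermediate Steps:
c(Y) = -2/3 (c(Y) = 2 - (9 - 1*1)/3 = 2 - (9 - 1)/3 = 2 - 1/3*8 = 2 - 8/3 = -2/3)
r = 1/356 (r = 1/(349 + 7) = 1/356 ≈ 0.0028090)
474 + r*c(-21) = 474 + (1/356)*(-2/3) = 474 - 1/534 = 253115/534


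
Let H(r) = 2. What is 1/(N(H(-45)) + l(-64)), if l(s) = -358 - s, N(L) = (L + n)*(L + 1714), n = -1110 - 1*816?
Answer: -1/3301878 ≈ -3.0286e-7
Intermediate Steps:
n = -1926 (n = -1110 - 816 = -1926)
N(L) = (-1926 + L)*(1714 + L) (N(L) = (L - 1926)*(L + 1714) = (-1926 + L)*(1714 + L))
1/(N(H(-45)) + l(-64)) = 1/((-3301164 + 2² - 212*2) + (-358 - 1*(-64))) = 1/((-3301164 + 4 - 424) + (-358 + 64)) = 1/(-3301584 - 294) = 1/(-3301878) = -1/3301878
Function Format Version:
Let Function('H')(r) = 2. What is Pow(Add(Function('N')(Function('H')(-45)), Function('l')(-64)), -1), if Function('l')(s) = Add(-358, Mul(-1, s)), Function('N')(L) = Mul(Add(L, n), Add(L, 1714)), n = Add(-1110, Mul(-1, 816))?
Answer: Rational(-1, 3301878) ≈ -3.0286e-7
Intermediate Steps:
n = -1926 (n = Add(-1110, -816) = -1926)
Function('N')(L) = Mul(Add(-1926, L), Add(1714, L)) (Function('N')(L) = Mul(Add(L, -1926), Add(L, 1714)) = Mul(Add(-1926, L), Add(1714, L)))
Pow(Add(Function('N')(Function('H')(-45)), Function('l')(-64)), -1) = Pow(Add(Add(-3301164, Pow(2, 2), Mul(-212, 2)), Add(-358, Mul(-1, -64))), -1) = Pow(Add(Add(-3301164, 4, -424), Add(-358, 64)), -1) = Pow(Add(-3301584, -294), -1) = Pow(-3301878, -1) = Rational(-1, 3301878)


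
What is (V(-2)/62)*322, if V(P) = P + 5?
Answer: 483/31 ≈ 15.581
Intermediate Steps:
V(P) = 5 + P
(V(-2)/62)*322 = ((5 - 2)/62)*322 = (3*(1/62))*322 = (3/62)*322 = 483/31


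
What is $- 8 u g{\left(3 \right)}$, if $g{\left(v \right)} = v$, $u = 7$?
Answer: $-168$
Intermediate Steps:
$- 8 u g{\left(3 \right)} = \left(-8\right) 7 \cdot 3 = \left(-56\right) 3 = -168$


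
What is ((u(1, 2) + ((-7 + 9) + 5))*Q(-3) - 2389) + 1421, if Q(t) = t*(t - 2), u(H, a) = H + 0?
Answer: -848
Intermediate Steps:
u(H, a) = H
Q(t) = t*(-2 + t)
((u(1, 2) + ((-7 + 9) + 5))*Q(-3) - 2389) + 1421 = ((1 + ((-7 + 9) + 5))*(-3*(-2 - 3)) - 2389) + 1421 = ((1 + (2 + 5))*(-3*(-5)) - 2389) + 1421 = ((1 + 7)*15 - 2389) + 1421 = (8*15 - 2389) + 1421 = (120 - 2389) + 1421 = -2269 + 1421 = -848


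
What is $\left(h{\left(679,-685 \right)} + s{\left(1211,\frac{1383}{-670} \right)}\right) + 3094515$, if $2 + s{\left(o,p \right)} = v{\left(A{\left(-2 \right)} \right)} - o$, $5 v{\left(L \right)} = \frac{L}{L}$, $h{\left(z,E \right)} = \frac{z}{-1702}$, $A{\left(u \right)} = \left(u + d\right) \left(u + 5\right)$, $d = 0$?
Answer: $\frac{26323998327}{8510} \approx 3.0933 \cdot 10^{6}$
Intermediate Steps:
$A{\left(u \right)} = u \left(5 + u\right)$ ($A{\left(u \right)} = \left(u + 0\right) \left(u + 5\right) = u \left(5 + u\right)$)
$h{\left(z,E \right)} = - \frac{z}{1702}$ ($h{\left(z,E \right)} = z \left(- \frac{1}{1702}\right) = - \frac{z}{1702}$)
$v{\left(L \right)} = \frac{1}{5}$ ($v{\left(L \right)} = \frac{L \frac{1}{L}}{5} = \frac{1}{5} \cdot 1 = \frac{1}{5}$)
$s{\left(o,p \right)} = - \frac{9}{5} - o$ ($s{\left(o,p \right)} = -2 - \left(- \frac{1}{5} + o\right) = - \frac{9}{5} - o$)
$\left(h{\left(679,-685 \right)} + s{\left(1211,\frac{1383}{-670} \right)}\right) + 3094515 = \left(\left(- \frac{1}{1702}\right) 679 - \frac{6064}{5}\right) + 3094515 = \left(- \frac{679}{1702} - \frac{6064}{5}\right) + 3094515 = - \frac{10324323}{8510} + 3094515 = \frac{26323998327}{8510}$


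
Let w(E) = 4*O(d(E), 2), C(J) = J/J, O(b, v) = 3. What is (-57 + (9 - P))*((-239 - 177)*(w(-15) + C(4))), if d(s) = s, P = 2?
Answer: 270400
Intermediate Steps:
C(J) = 1
w(E) = 12 (w(E) = 4*3 = 12)
(-57 + (9 - P))*((-239 - 177)*(w(-15) + C(4))) = (-57 + (9 - 1*2))*((-239 - 177)*(12 + 1)) = (-57 + (9 - 2))*(-416*13) = (-57 + 7)*(-5408) = -50*(-5408) = 270400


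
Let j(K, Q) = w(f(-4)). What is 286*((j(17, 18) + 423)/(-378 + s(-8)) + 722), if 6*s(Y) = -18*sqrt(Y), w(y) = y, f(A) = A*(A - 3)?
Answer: 74420489/361 + 5863*I*sqrt(2)/1083 ≈ 2.0615e+5 + 7.6561*I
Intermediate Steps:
f(A) = A*(-3 + A)
j(K, Q) = 28 (j(K, Q) = -4*(-3 - 4) = -4*(-7) = 28)
s(Y) = -3*sqrt(Y) (s(Y) = (-18*sqrt(Y))/6 = -3*sqrt(Y))
286*((j(17, 18) + 423)/(-378 + s(-8)) + 722) = 286*((28 + 423)/(-378 - 6*I*sqrt(2)) + 722) = 286*(451/(-378 - 6*I*sqrt(2)) + 722) = 286*(722 + 451/(-378 - 6*I*sqrt(2))) = 206492 + 128986/(-378 - 6*I*sqrt(2))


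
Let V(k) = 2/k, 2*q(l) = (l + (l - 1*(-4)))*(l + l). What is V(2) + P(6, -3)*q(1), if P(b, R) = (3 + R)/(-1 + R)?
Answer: 1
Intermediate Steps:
q(l) = l*(4 + 2*l) (q(l) = ((l + (l - 1*(-4)))*(l + l))/2 = ((l + (l + 4))*(2*l))/2 = ((l + (4 + l))*(2*l))/2 = ((4 + 2*l)*(2*l))/2 = (2*l*(4 + 2*l))/2 = l*(4 + 2*l))
P(b, R) = (3 + R)/(-1 + R)
V(2) + P(6, -3)*q(1) = 2/2 + ((3 - 3)/(-1 - 3))*(2*1*(2 + 1)) = 2*(1/2) + (0/(-4))*(2*1*3) = 1 - 1/4*0*6 = 1 + 0*6 = 1 + 0 = 1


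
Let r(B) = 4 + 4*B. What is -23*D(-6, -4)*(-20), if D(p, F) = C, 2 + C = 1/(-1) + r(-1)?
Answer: -1380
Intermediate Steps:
C = -3 (C = -2 + (1/(-1) + (4 + 4*(-1))) = -2 + (-1 + (4 - 4)) = -2 + (-1 + 0) = -2 - 1 = -3)
D(p, F) = -3
-23*D(-6, -4)*(-20) = -23*(-3)*(-20) = 69*(-20) = -1380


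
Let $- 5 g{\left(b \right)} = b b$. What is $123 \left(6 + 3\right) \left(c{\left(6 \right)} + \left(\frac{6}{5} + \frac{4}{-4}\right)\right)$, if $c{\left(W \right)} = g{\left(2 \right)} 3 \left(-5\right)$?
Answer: $\frac{67527}{5} \approx 13505.0$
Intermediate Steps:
$g{\left(b \right)} = - \frac{b^{2}}{5}$ ($g{\left(b \right)} = - \frac{b b}{5} = - \frac{b^{2}}{5}$)
$c{\left(W \right)} = 12$ ($c{\left(W \right)} = - \frac{2^{2}}{5} \cdot 3 \left(-5\right) = \left(- \frac{1}{5}\right) 4 \cdot 3 \left(-5\right) = \left(- \frac{4}{5}\right) 3 \left(-5\right) = \left(- \frac{12}{5}\right) \left(-5\right) = 12$)
$123 \left(6 + 3\right) \left(c{\left(6 \right)} + \left(\frac{6}{5} + \frac{4}{-4}\right)\right) = 123 \left(6 + 3\right) \left(12 + \left(\frac{6}{5} + \frac{4}{-4}\right)\right) = 123 \cdot 9 \left(12 + \left(6 \cdot \frac{1}{5} + 4 \left(- \frac{1}{4}\right)\right)\right) = 123 \cdot 9 \left(12 + \left(\frac{6}{5} - 1\right)\right) = 123 \cdot 9 \left(12 + \frac{1}{5}\right) = 123 \cdot 9 \cdot \frac{61}{5} = 123 \cdot \frac{549}{5} = \frac{67527}{5}$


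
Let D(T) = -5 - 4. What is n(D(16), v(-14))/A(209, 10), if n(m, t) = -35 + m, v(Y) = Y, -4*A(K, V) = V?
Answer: 88/5 ≈ 17.600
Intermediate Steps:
D(T) = -9
A(K, V) = -V/4
n(D(16), v(-14))/A(209, 10) = (-35 - 9)/((-1/4*10)) = -44/(-5/2) = -44*(-2/5) = 88/5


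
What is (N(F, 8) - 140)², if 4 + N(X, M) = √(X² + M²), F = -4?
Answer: 20816 - 1152*√5 ≈ 18240.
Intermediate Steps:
N(X, M) = -4 + √(M² + X²) (N(X, M) = -4 + √(X² + M²) = -4 + √(M² + X²))
(N(F, 8) - 140)² = ((-4 + √(8² + (-4)²)) - 140)² = ((-4 + √(64 + 16)) - 140)² = ((-4 + √80) - 140)² = ((-4 + 4*√5) - 140)² = (-144 + 4*√5)²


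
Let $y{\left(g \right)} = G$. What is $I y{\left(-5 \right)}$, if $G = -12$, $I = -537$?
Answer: $6444$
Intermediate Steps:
$y{\left(g \right)} = -12$
$I y{\left(-5 \right)} = \left(-537\right) \left(-12\right) = 6444$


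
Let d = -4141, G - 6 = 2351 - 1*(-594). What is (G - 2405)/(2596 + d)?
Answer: -182/515 ≈ -0.35340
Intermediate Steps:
G = 2951 (G = 6 + (2351 - 1*(-594)) = 6 + (2351 + 594) = 6 + 2945 = 2951)
(G - 2405)/(2596 + d) = (2951 - 2405)/(2596 - 4141) = 546/(-1545) = 546*(-1/1545) = -182/515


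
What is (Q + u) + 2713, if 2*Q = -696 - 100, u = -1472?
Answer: 843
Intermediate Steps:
Q = -398 (Q = (-696 - 100)/2 = (½)*(-796) = -398)
(Q + u) + 2713 = (-398 - 1472) + 2713 = -1870 + 2713 = 843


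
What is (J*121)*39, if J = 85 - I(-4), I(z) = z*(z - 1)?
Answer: 306735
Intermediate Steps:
I(z) = z*(-1 + z)
J = 65 (J = 85 - (-4)*(-1 - 4) = 85 - (-4)*(-5) = 85 - 1*20 = 85 - 20 = 65)
(J*121)*39 = (65*121)*39 = 7865*39 = 306735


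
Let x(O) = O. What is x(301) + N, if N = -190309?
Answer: -190008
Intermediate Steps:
x(301) + N = 301 - 190309 = -190008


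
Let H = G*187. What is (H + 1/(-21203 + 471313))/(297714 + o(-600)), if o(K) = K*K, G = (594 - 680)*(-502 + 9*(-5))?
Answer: 3959551953941/296043648540 ≈ 13.375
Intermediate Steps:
G = 47042 (G = -86*(-502 - 45) = -86*(-547) = 47042)
o(K) = K²
H = 8796854 (H = 47042*187 = 8796854)
(H + 1/(-21203 + 471313))/(297714 + o(-600)) = (8796854 + 1/(-21203 + 471313))/(297714 + (-600)²) = (8796854 + 1/450110)/(297714 + 360000) = (8796854 + 1/450110)/657714 = (3959551953941/450110)*(1/657714) = 3959551953941/296043648540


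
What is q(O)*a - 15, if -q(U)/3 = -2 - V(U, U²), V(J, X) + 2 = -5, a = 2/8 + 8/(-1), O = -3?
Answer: 405/4 ≈ 101.25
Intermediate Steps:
a = -31/4 (a = 2*(⅛) + 8*(-1) = ¼ - 8 = -31/4 ≈ -7.7500)
V(J, X) = -7 (V(J, X) = -2 - 5 = -7)
q(U) = -15 (q(U) = -3*(-2 - 1*(-7)) = -3*(-2 + 7) = -3*5 = -15)
q(O)*a - 15 = -15*(-31/4) - 15 = 465/4 - 15 = 405/4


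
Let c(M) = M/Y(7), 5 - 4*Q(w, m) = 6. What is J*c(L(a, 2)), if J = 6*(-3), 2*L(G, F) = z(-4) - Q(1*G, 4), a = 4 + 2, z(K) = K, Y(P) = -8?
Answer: -135/32 ≈ -4.2188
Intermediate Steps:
Q(w, m) = -¼ (Q(w, m) = 5/4 - ¼*6 = 5/4 - 3/2 = -¼)
a = 6
L(G, F) = -15/8 (L(G, F) = (-4 - 1*(-¼))/2 = (-4 + ¼)/2 = (½)*(-15/4) = -15/8)
c(M) = -M/8 (c(M) = M/(-8) = M*(-⅛) = -M/8)
J = -18
J*c(L(a, 2)) = -(-9)*(-15)/(4*8) = -18*15/64 = -135/32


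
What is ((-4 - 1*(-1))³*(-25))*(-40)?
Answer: -27000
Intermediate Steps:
((-4 - 1*(-1))³*(-25))*(-40) = ((-4 + 1)³*(-25))*(-40) = ((-3)³*(-25))*(-40) = -27*(-25)*(-40) = 675*(-40) = -27000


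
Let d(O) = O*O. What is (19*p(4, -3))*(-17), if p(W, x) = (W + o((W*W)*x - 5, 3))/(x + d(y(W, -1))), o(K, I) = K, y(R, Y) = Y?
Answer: -15827/2 ≈ -7913.5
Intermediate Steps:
d(O) = O²
p(W, x) = (-5 + W + x*W²)/(1 + x) (p(W, x) = (W + ((W*W)*x - 5))/(x + (-1)²) = (W + (W²*x - 5))/(x + 1) = (W + (x*W² - 5))/(1 + x) = (W + (-5 + x*W²))/(1 + x) = (-5 + W + x*W²)/(1 + x))
(19*p(4, -3))*(-17) = (19*((-5 + 4 - 3*4²)/(1 - 3)))*(-17) = (19*((-5 + 4 - 3*16)/(-2)))*(-17) = (19*(-(-5 + 4 - 48)/2))*(-17) = (19*(-½*(-49)))*(-17) = (19*(49/2))*(-17) = (931/2)*(-17) = -15827/2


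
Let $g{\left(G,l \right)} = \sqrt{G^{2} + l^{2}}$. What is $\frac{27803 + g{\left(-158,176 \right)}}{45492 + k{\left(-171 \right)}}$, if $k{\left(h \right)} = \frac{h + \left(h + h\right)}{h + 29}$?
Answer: $\frac{3948026}{6460377} + \frac{284 \sqrt{13985}}{6460377} \approx 0.61631$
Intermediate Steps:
$k{\left(h \right)} = \frac{3 h}{29 + h}$ ($k{\left(h \right)} = \frac{h + 2 h}{29 + h} = \frac{3 h}{29 + h}$)
$\frac{27803 + g{\left(-158,176 \right)}}{45492 + k{\left(-171 \right)}} = \frac{27803 + \sqrt{\left(-158\right)^{2} + 176^{2}}}{45492 + 3 \left(-171\right) \frac{1}{29 - 171}} = \frac{27803 + \sqrt{24964 + 30976}}{45492 + 3 \left(-171\right) \frac{1}{-142}} = \frac{27803 + \sqrt{55940}}{45492 + 3 \left(-171\right) \left(- \frac{1}{142}\right)} = \frac{27803 + 2 \sqrt{13985}}{45492 + \frac{513}{142}} = \frac{27803 + 2 \sqrt{13985}}{\frac{6460377}{142}} = \left(27803 + 2 \sqrt{13985}\right) \frac{142}{6460377} = \frac{3948026}{6460377} + \frac{284 \sqrt{13985}}{6460377}$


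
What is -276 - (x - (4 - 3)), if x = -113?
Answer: -162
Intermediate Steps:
-276 - (x - (4 - 3)) = -276 - (-113 - (4 - 3)) = -276 - (-113 - 1*1) = -276 - (-113 - 1) = -276 - 1*(-114) = -276 + 114 = -162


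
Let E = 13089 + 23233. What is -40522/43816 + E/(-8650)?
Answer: -485500013/94752100 ≈ -5.1239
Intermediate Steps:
E = 36322
-40522/43816 + E/(-8650) = -40522/43816 + 36322/(-8650) = -40522*1/43816 + 36322*(-1/8650) = -20261/21908 - 18161/4325 = -485500013/94752100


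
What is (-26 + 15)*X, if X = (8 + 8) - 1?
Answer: -165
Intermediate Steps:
X = 15 (X = 16 - 1 = 15)
(-26 + 15)*X = (-26 + 15)*15 = -11*15 = -165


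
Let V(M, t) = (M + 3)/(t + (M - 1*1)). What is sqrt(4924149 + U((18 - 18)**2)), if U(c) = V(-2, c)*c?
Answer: 79*sqrt(789) ≈ 2219.0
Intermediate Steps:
V(M, t) = (3 + M)/(-1 + M + t) (V(M, t) = (3 + M)/(t + (M - 1)) = (3 + M)/(t + (-1 + M)) = (3 + M)/(-1 + M + t))
U(c) = c/(-3 + c) (U(c) = ((3 - 2)/(-1 - 2 + c))*c = (1/(-3 + c))*c = c/(-3 + c))
sqrt(4924149 + U((18 - 18)**2)) = sqrt(4924149 + (18 - 18)**2/(-3 + (18 - 18)**2)) = sqrt(4924149 + 0**2/(-3 + 0**2)) = sqrt(4924149 + 0/(-3 + 0)) = sqrt(4924149 + 0/(-3)) = sqrt(4924149 + 0*(-1/3)) = sqrt(4924149 + 0) = sqrt(4924149) = 79*sqrt(789)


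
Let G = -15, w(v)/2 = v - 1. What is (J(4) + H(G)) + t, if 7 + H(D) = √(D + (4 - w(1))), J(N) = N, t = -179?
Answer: -182 + I*√11 ≈ -182.0 + 3.3166*I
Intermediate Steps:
w(v) = -2 + 2*v (w(v) = 2*(v - 1) = 2*(-1 + v) = -2 + 2*v)
H(D) = -7 + √(4 + D) (H(D) = -7 + √(D + (4 - (-2 + 2*1))) = -7 + √(D + (4 - (-2 + 2))) = -7 + √(D + (4 - 1*0)) = -7 + √(D + (4 + 0)) = -7 + √(D + 4) = -7 + √(4 + D))
(J(4) + H(G)) + t = (4 + (-7 + √(4 - 15))) - 179 = (4 + (-7 + √(-11))) - 179 = (4 + (-7 + I*√11)) - 179 = (-3 + I*√11) - 179 = -182 + I*√11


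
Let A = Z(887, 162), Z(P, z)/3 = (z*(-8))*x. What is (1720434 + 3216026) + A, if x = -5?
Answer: 4955900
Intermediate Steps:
Z(P, z) = 120*z (Z(P, z) = 3*((z*(-8))*(-5)) = 3*(-8*z*(-5)) = 3*(40*z) = 120*z)
A = 19440 (A = 120*162 = 19440)
(1720434 + 3216026) + A = (1720434 + 3216026) + 19440 = 4936460 + 19440 = 4955900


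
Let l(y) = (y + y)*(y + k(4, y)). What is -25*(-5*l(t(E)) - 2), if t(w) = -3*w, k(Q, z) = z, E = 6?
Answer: 162050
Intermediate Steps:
l(y) = 4*y**2 (l(y) = (y + y)*(y + y) = (2*y)*(2*y) = 4*y**2)
-25*(-5*l(t(E)) - 2) = -25*(-20*(-3*6)**2 - 2) = -25*(-20*(-18)**2 - 2) = -25*(-20*324 - 2) = -25*(-5*1296 - 2) = -25*(-6480 - 2) = -25*(-6482) = 162050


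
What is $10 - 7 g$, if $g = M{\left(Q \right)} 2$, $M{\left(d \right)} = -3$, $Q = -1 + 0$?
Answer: $52$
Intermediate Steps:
$Q = -1$
$g = -6$ ($g = \left(-3\right) 2 = -6$)
$10 - 7 g = 10 - -42 = 10 + 42 = 52$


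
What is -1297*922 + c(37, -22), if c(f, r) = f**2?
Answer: -1194465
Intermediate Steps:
-1297*922 + c(37, -22) = -1297*922 + 37**2 = -1195834 + 1369 = -1194465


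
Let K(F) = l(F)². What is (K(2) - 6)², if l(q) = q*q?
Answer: 100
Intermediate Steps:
l(q) = q²
K(F) = F⁴ (K(F) = (F²)² = F⁴)
(K(2) - 6)² = (2⁴ - 6)² = (16 - 6)² = 10² = 100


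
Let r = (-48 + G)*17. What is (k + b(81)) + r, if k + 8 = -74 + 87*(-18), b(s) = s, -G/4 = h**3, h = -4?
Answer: 1969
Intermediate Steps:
G = 256 (G = -4*(-4)**3 = -4*(-64) = 256)
r = 3536 (r = (-48 + 256)*17 = 208*17 = 3536)
k = -1648 (k = -8 + (-74 + 87*(-18)) = -8 + (-74 - 1566) = -8 - 1640 = -1648)
(k + b(81)) + r = (-1648 + 81) + 3536 = -1567 + 3536 = 1969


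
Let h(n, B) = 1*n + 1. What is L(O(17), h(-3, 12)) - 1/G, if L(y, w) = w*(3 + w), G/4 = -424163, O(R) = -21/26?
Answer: -3393303/1696652 ≈ -2.0000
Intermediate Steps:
O(R) = -21/26 (O(R) = -21*1/26 = -21/26)
h(n, B) = 1 + n (h(n, B) = n + 1 = 1 + n)
G = -1696652 (G = 4*(-424163) = -1696652)
L(O(17), h(-3, 12)) - 1/G = (1 - 3)*(3 + (1 - 3)) - 1/(-1696652) = -2*(3 - 2) - 1*(-1/1696652) = -2*1 + 1/1696652 = -2 + 1/1696652 = -3393303/1696652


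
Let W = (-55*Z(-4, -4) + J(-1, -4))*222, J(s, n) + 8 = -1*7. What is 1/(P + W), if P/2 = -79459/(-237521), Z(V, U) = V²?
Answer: -237521/47192888572 ≈ -5.0330e-6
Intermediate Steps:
J(s, n) = -15 (J(s, n) = -8 - 1*7 = -8 - 7 = -15)
P = 158918/237521 (P = 2*(-79459/(-237521)) = 2*(-79459*(-1/237521)) = 2*(79459/237521) = 158918/237521 ≈ 0.66907)
W = -198690 (W = (-55*(-4)² - 15)*222 = (-55*16 - 15)*222 = (-880 - 15)*222 = -895*222 = -198690)
1/(P + W) = 1/(158918/237521 - 198690) = 1/(-47192888572/237521) = -237521/47192888572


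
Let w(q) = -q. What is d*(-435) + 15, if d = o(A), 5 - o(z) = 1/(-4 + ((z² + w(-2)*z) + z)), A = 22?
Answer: -392975/182 ≈ -2159.2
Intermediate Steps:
o(z) = 5 - 1/(-4 + z² + 3*z) (o(z) = 5 - 1/(-4 + ((z² + (-1*(-2))*z) + z)) = 5 - 1/(-4 + ((z² + 2*z) + z)) = 5 - 1/(-4 + (z² + 3*z)) = 5 - 1/(-4 + z² + 3*z))
d = 2729/546 (d = (-21 + 5*22² + 15*22)/(-4 + 22² + 3*22) = (-21 + 5*484 + 330)/(-4 + 484 + 66) = (-21 + 2420 + 330)/546 = (1/546)*2729 = 2729/546 ≈ 4.9982)
d*(-435) + 15 = (2729/546)*(-435) + 15 = -395705/182 + 15 = -392975/182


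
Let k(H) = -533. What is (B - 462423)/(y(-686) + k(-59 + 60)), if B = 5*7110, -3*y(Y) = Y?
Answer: 1280619/913 ≈ 1402.6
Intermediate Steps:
y(Y) = -Y/3
B = 35550
(B - 462423)/(y(-686) + k(-59 + 60)) = (35550 - 462423)/(-1/3*(-686) - 533) = -426873/(686/3 - 533) = -426873/(-913/3) = -426873*(-3/913) = 1280619/913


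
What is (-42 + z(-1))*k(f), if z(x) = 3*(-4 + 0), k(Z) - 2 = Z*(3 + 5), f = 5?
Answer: -2268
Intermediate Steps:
k(Z) = 2 + 8*Z (k(Z) = 2 + Z*(3 + 5) = 2 + Z*8 = 2 + 8*Z)
z(x) = -12 (z(x) = 3*(-4) = -12)
(-42 + z(-1))*k(f) = (-42 - 12)*(2 + 8*5) = -54*(2 + 40) = -54*42 = -2268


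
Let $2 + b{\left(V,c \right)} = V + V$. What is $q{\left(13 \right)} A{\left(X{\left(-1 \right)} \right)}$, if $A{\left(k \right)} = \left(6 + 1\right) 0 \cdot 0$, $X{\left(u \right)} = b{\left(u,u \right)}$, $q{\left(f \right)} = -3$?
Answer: $0$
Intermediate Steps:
$b{\left(V,c \right)} = -2 + 2 V$ ($b{\left(V,c \right)} = -2 + \left(V + V\right) = -2 + 2 V$)
$X{\left(u \right)} = -2 + 2 u$
$A{\left(k \right)} = 0$ ($A{\left(k \right)} = 7 \cdot 0 \cdot 0 = 0 \cdot 0 = 0$)
$q{\left(13 \right)} A{\left(X{\left(-1 \right)} \right)} = \left(-3\right) 0 = 0$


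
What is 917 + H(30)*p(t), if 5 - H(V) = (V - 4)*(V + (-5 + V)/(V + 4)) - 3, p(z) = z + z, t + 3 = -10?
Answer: 365263/17 ≈ 21486.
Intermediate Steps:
t = -13 (t = -3 - 10 = -13)
p(z) = 2*z
H(V) = 8 - (-4 + V)*(V + (-5 + V)/(4 + V)) (H(V) = 5 - ((V - 4)*(V + (-5 + V)/(V + 4)) - 3) = 5 - ((-4 + V)*(V + (-5 + V)/(4 + V)) - 3) = 5 - (-3 + (-4 + V)*(V + (-5 + V)/(4 + V))) = 5 + (3 - (-4 + V)*(V + (-5 + V)/(4 + V))) = 8 - (-4 + V)*(V + (-5 + V)/(4 + V)))
917 + H(30)*p(t) = 917 + ((12 - 1*30**2 - 1*30**3 + 33*30)/(4 + 30))*(2*(-13)) = 917 + ((12 - 1*900 - 1*27000 + 990)/34)*(-26) = 917 + ((12 - 900 - 27000 + 990)/34)*(-26) = 917 + ((1/34)*(-26898))*(-26) = 917 - 13449/17*(-26) = 917 + 349674/17 = 365263/17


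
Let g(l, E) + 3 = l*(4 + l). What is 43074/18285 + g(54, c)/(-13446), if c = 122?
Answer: 57995471/27317790 ≈ 2.1230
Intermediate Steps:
g(l, E) = -3 + l*(4 + l)
43074/18285 + g(54, c)/(-13446) = 43074/18285 + (-3 + 54**2 + 4*54)/(-13446) = 43074*(1/18285) + (-3 + 2916 + 216)*(-1/13446) = 14358/6095 + 3129*(-1/13446) = 14358/6095 - 1043/4482 = 57995471/27317790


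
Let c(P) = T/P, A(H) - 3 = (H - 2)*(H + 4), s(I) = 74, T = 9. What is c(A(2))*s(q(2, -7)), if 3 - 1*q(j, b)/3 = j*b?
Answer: 222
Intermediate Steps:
q(j, b) = 9 - 3*b*j (q(j, b) = 9 - 3*j*b = 9 - 3*b*j)
A(H) = 3 + (-2 + H)*(4 + H) (A(H) = 3 + (H - 2)*(H + 4) = 3 + (-2 + H)*(4 + H))
c(P) = 9/P
c(A(2))*s(q(2, -7)) = (9/(-5 + 2² + 2*2))*74 = (9/(-5 + 4 + 4))*74 = (9/3)*74 = (9*(⅓))*74 = 3*74 = 222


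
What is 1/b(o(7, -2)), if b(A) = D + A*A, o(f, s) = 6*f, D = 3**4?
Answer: 1/1845 ≈ 0.00054201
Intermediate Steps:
D = 81
b(A) = 81 + A**2 (b(A) = 81 + A*A = 81 + A**2)
1/b(o(7, -2)) = 1/(81 + (6*7)**2) = 1/(81 + 42**2) = 1/(81 + 1764) = 1/1845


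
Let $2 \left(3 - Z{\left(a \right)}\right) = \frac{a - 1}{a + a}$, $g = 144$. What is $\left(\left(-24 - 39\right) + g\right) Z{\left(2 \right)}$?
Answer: $\frac{1863}{8} \approx 232.88$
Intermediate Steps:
$Z{\left(a \right)} = 3 - \frac{-1 + a}{4 a}$ ($Z{\left(a \right)} = 3 - \frac{\left(a - 1\right) \frac{1}{a + a}}{2} = 3 - \frac{\left(-1 + a\right) \frac{1}{2 a}}{2} = 3 - \frac{\frac{1}{2} \frac{1}{a} \left(-1 + a\right)}{2} = 3 - \frac{-1 + a}{4 a}$)
$\left(\left(-24 - 39\right) + g\right) Z{\left(2 \right)} = \left(\left(-24 - 39\right) + 144\right) \frac{1 + 11 \cdot 2}{4 \cdot 2} = \left(\left(-24 - 39\right) + 144\right) \frac{1}{4} \cdot \frac{1}{2} \left(1 + 22\right) = \left(-63 + 144\right) \frac{1}{4} \cdot \frac{1}{2} \cdot 23 = 81 \cdot \frac{23}{8} = \frac{1863}{8}$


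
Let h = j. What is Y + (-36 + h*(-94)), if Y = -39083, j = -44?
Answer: -34983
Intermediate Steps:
h = -44
Y + (-36 + h*(-94)) = -39083 + (-36 - 44*(-94)) = -39083 + (-36 + 4136) = -39083 + 4100 = -34983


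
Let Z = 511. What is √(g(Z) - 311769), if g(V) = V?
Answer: I*√311258 ≈ 557.91*I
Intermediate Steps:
√(g(Z) - 311769) = √(511 - 311769) = √(-311258) = I*√311258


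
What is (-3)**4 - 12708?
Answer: -12627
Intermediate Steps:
(-3)**4 - 12708 = 81 - 12708 = -12627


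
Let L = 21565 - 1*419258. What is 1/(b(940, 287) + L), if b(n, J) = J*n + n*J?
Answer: 1/141867 ≈ 7.0489e-6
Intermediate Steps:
L = -397693 (L = 21565 - 419258 = -397693)
b(n, J) = 2*J*n (b(n, J) = J*n + J*n = 2*J*n)
1/(b(940, 287) + L) = 1/(2*287*940 - 397693) = 1/(539560 - 397693) = 1/141867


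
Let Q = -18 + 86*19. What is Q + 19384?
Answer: 21000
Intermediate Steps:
Q = 1616 (Q = -18 + 1634 = 1616)
Q + 19384 = 1616 + 19384 = 21000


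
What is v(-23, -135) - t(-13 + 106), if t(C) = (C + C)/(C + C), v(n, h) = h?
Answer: -136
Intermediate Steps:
t(C) = 1 (t(C) = (2*C)/((2*C)) = (2*C)*(1/(2*C)) = 1)
v(-23, -135) - t(-13 + 106) = -135 - 1*1 = -135 - 1 = -136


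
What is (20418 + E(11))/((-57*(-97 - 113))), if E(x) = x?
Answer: 20429/11970 ≈ 1.7067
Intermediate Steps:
(20418 + E(11))/((-57*(-97 - 113))) = (20418 + 11)/((-57*(-97 - 113))) = 20429/((-57*(-210))) = 20429/11970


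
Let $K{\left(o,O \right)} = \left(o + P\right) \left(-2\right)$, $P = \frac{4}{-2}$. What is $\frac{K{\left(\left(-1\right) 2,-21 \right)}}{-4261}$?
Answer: $- \frac{8}{4261} \approx -0.0018775$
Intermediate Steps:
$P = -2$ ($P = 4 \left(- \frac{1}{2}\right) = -2$)
$K{\left(o,O \right)} = 4 - 2 o$ ($K{\left(o,O \right)} = \left(o - 2\right) \left(-2\right) = \left(-2 + o\right) \left(-2\right) = 4 - 2 o$)
$\frac{K{\left(\left(-1\right) 2,-21 \right)}}{-4261} = \frac{4 - 2 \left(\left(-1\right) 2\right)}{-4261} = \left(4 - -4\right) \left(- \frac{1}{4261}\right) = \left(4 + 4\right) \left(- \frac{1}{4261}\right) = 8 \left(- \frac{1}{4261}\right) = - \frac{8}{4261}$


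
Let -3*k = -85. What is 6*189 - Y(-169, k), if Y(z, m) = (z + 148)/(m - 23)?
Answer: 18207/16 ≈ 1137.9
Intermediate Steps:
k = 85/3 (k = -⅓*(-85) = 85/3 ≈ 28.333)
Y(z, m) = (148 + z)/(-23 + m)
6*189 - Y(-169, k) = 6*189 - (148 - 169)/(-23 + 85/3) = 1134 - (-21)/16/3 = 1134 - 3*(-21)/16 = 1134 - 1*(-63/16) = 1134 + 63/16 = 18207/16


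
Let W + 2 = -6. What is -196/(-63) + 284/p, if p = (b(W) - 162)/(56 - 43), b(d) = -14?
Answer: -7075/396 ≈ -17.866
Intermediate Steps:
W = -8 (W = -2 - 6 = -8)
p = -176/13 (p = (-14 - 162)/(56 - 43) = -176/13 ≈ -13.538)
-196/(-63) + 284/p = -196/(-63) + 284/(-176/13) = -196*(-1/63) + 284*(-13/176) = 28/9 - 923/44 = -7075/396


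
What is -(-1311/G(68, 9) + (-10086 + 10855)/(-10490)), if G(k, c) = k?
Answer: 6902341/356660 ≈ 19.353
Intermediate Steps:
-(-1311/G(68, 9) + (-10086 + 10855)/(-10490)) = -(-1311/68 + (-10086 + 10855)/(-10490)) = -(-1311*1/68 + 769*(-1/10490)) = -(-1311/68 - 769/10490) = -1*(-6902341/356660) = 6902341/356660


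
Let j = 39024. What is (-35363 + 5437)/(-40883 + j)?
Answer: 2302/143 ≈ 16.098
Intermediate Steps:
(-35363 + 5437)/(-40883 + j) = (-35363 + 5437)/(-40883 + 39024) = -29926/(-1859) = -29926*(-1/1859) = 2302/143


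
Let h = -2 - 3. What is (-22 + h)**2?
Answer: 729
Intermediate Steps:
h = -5
(-22 + h)**2 = (-22 - 5)**2 = (-27)**2 = 729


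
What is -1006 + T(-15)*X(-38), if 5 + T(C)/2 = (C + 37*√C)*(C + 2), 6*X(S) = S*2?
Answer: -17458/3 + 36556*I*√15/3 ≈ -5819.3 + 47194.0*I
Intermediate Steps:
X(S) = S/3 (X(S) = (S*2)/6 = (2*S)/6 = S/3)
T(C) = -10 + 2*(2 + C)*(C + 37*√C) (T(C) = -10 + 2*((C + 37*√C)*(C + 2)) = -10 + 2*((C + 37*√C)*(2 + C)) = -10 + 2*((2 + C)*(C + 37*√C)) = -10 + 2*(2 + C)*(C + 37*√C))
-1006 + T(-15)*X(-38) = -1006 + (-10 + 2*(-15)² + 4*(-15) + 74*(-15)^(3/2) + 148*√(-15))*((⅓)*(-38)) = -1006 + (-10 + 2*225 - 60 + 74*(-15*I*√15) + 148*(I*√15))*(-38/3) = -1006 + (-10 + 450 - 60 - 1110*I*√15 + 148*I*√15)*(-38/3) = -1006 + (380 - 962*I*√15)*(-38/3) = -1006 + (-14440/3 + 36556*I*√15/3) = -17458/3 + 36556*I*√15/3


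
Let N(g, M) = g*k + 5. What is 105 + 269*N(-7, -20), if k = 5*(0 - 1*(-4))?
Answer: -36210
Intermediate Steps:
k = 20 (k = 5*(0 + 4) = 5*4 = 20)
N(g, M) = 5 + 20*g (N(g, M) = g*20 + 5 = 20*g + 5 = 5 + 20*g)
105 + 269*N(-7, -20) = 105 + 269*(5 + 20*(-7)) = 105 + 269*(5 - 140) = 105 + 269*(-135) = 105 - 36315 = -36210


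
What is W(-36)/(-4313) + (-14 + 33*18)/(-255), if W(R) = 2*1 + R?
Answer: -498574/219963 ≈ -2.2666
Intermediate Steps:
W(R) = 2 + R
W(-36)/(-4313) + (-14 + 33*18)/(-255) = (2 - 36)/(-4313) + (-14 + 33*18)/(-255) = -34*(-1/4313) + (-14 + 594)*(-1/255) = 34/4313 + 580*(-1/255) = 34/4313 - 116/51 = -498574/219963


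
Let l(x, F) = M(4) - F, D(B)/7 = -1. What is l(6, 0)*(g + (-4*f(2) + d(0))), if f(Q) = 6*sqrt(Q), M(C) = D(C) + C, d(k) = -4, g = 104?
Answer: -300 + 72*sqrt(2) ≈ -198.18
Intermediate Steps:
D(B) = -7 (D(B) = 7*(-1) = -7)
M(C) = -7 + C
l(x, F) = -3 - F (l(x, F) = (-7 + 4) - F = -3 - F)
l(6, 0)*(g + (-4*f(2) + d(0))) = (-3 - 1*0)*(104 + (-24*sqrt(2) - 4)) = (-3 + 0)*(104 + (-24*sqrt(2) - 4)) = -3*(104 + (-4 - 24*sqrt(2))) = -3*(100 - 24*sqrt(2)) = -300 + 72*sqrt(2)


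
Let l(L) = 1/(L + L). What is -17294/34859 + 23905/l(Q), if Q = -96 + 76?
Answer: -33332193094/34859 ≈ -9.5620e+5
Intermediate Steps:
Q = -20
l(L) = 1/(2*L)
-17294/34859 + 23905/l(Q) = -17294/34859 + 23905/(((½)/(-20))) = -17294*1/34859 + 23905/(((½)*(-1/20))) = -17294/34859 + 23905/(-1/40) = -17294/34859 + 23905*(-40) = -17294/34859 - 956200 = -33332193094/34859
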